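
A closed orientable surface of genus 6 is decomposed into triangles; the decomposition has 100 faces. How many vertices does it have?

40

χ = 2 − 2·6 = -10, and every face is a triangle so 3F = 2E.
E = 3·100/2 = 150. Then V = -10 + E − F = -10 + 150 − 100 = 40.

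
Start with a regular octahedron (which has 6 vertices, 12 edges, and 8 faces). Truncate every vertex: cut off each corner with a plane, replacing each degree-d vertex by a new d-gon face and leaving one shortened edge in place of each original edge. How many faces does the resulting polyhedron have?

Truncation replaces each original edge-end by a new vertex, so V′ = 2E = 24.
Each original edge survives, and each old vertex of degree d contributes d new edges; summing degrees gives Σd = 2E, so E′ = E + 2E = 3E = 36.
Each original face survives and each original vertex becomes one new face: F′ = F + V = 14.

14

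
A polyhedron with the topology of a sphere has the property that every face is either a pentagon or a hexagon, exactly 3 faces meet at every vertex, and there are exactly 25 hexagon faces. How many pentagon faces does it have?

Let x be the number of pentagons; then F = 25 + x.
Edge–face incidences: 2E = 6·25 + 5·x = 150 + 5x.
Every vertex has degree 3, so 3V = 2E.
Euler: V − E + F = 2 ⇒ (2E)/3 − E + (25 + x) = 2.
Multiply by 6: 2·(2E) − 3·(2E) + 6·(25 + x) = 12, i.e. 150 + 6x − (150 + 5x) = 12.
Collecting terms: x = 12.
Then 2E = 150 + 5·12 = 210, so E = 105, V = 2E/3 = 70, F = 25 + 12 = 37.

12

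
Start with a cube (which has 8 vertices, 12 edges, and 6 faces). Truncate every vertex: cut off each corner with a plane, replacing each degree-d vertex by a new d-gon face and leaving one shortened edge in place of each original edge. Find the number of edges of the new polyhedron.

Truncation replaces each original edge-end by a new vertex, so V′ = 2E = 24.
Each original edge survives, and each old vertex of degree d contributes d new edges; summing degrees gives Σd = 2E, so E′ = E + 2E = 3E = 36.
Each original face survives and each original vertex becomes one new face: F′ = F + V = 14.

36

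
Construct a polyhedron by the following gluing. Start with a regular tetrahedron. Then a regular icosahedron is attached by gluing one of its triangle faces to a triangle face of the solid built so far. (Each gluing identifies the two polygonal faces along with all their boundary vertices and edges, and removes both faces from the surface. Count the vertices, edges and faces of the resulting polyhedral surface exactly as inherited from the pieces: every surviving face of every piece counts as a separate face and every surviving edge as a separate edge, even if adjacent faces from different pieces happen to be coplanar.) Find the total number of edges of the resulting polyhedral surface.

A regular tetrahedron: V=4, E=6, F=4.
Attach a regular icosahedron (V=12, E=30, F=20) along a 3-gon: merge 3 vertices and 3 edges, delete both glued faces → V=13, E=33, F=22.
Check: V − E + F = 13 − 33 + 22 = 2.

33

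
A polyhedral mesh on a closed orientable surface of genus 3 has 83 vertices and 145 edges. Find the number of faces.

58

For a closed orientable surface of genus 3, χ = 2 − 2·3 = -4.
F = -4 − V + E = -4 − 83 + 145 = 58.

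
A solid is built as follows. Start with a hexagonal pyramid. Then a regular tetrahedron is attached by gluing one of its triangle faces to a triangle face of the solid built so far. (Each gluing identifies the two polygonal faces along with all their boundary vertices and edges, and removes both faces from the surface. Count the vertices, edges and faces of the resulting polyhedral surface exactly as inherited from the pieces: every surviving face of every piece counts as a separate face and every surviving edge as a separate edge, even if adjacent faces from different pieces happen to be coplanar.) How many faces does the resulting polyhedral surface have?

9

A hexagonal pyramid: V=7, E=12, F=7.
Attach a regular tetrahedron (V=4, E=6, F=4) along a 3-gon: merge 3 vertices and 3 edges, delete both glued faces → V=8, E=15, F=9.
Check: V − E + F = 8 − 15 + 9 = 2.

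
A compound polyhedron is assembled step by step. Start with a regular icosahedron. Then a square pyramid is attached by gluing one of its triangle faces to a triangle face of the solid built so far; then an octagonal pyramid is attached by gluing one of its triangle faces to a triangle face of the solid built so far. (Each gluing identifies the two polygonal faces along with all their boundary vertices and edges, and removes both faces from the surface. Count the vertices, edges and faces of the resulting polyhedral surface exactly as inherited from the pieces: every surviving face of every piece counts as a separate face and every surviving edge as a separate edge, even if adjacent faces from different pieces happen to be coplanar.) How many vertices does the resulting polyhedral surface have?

20

A regular icosahedron: V=12, E=30, F=20.
Attach a square pyramid (V=5, E=8, F=5) along a 3-gon: merge 3 vertices and 3 edges, delete both glued faces → V=14, E=35, F=23.
Attach an octagonal pyramid (V=9, E=16, F=9) along a 3-gon: merge 3 vertices and 3 edges, delete both glued faces → V=20, E=48, F=30.
Check: V − E + F = 20 − 48 + 30 = 2.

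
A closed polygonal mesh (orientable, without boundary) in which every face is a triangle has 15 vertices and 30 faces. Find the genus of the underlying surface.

Every face is a triangle, so 2E = 3·30 = 90, giving E = 45.
χ = V − E + F = 15 − 45 + 30 = 0.
For a closed orientable surface χ = 2 − 2g, so g = (2 − (0))/2 = 1.

1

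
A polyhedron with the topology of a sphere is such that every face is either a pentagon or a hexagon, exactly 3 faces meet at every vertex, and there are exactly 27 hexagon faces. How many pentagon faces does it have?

Let x be the number of pentagons; then F = 27 + x.
Edge–face incidences: 2E = 6·27 + 5·x = 162 + 5x.
Every vertex has degree 3, so 3V = 2E.
Euler: V − E + F = 2 ⇒ (2E)/3 − E + (27 + x) = 2.
Multiply by 6: 2·(2E) − 3·(2E) + 6·(27 + x) = 12, i.e. 162 + 6x − (162 + 5x) = 12.
Collecting terms: x = 12.
Then 2E = 162 + 5·12 = 222, so E = 111, V = 2E/3 = 74, F = 27 + 12 = 39.

12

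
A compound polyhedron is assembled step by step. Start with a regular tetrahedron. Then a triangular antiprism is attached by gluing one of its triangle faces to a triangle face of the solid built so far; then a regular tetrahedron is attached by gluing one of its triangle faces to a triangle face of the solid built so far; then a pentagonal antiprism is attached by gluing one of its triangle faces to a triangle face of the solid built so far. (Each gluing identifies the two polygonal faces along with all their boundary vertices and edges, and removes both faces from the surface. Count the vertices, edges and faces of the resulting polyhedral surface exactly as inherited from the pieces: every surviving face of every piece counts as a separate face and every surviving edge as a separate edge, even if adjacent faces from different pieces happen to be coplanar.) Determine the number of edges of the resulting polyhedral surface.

35

A regular tetrahedron: V=4, E=6, F=4.
Attach a triangular antiprism (V=6, E=12, F=8) along a 3-gon: merge 3 vertices and 3 edges, delete both glued faces → V=7, E=15, F=10.
Attach a regular tetrahedron (V=4, E=6, F=4) along a 3-gon: merge 3 vertices and 3 edges, delete both glued faces → V=8, E=18, F=12.
Attach a pentagonal antiprism (V=10, E=20, F=12) along a 3-gon: merge 3 vertices and 3 edges, delete both glued faces → V=15, E=35, F=22.
Check: V − E + F = 15 − 35 + 22 = 2.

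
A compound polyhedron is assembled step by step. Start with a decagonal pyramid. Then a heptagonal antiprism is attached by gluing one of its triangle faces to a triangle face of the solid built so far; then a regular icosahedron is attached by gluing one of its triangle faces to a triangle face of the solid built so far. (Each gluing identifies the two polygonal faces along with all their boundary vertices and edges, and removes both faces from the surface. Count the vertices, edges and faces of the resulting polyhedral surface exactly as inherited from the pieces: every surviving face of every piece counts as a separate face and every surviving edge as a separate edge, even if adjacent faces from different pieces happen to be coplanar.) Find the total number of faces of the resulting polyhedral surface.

43

A decagonal pyramid: V=11, E=20, F=11.
Attach a heptagonal antiprism (V=14, E=28, F=16) along a 3-gon: merge 3 vertices and 3 edges, delete both glued faces → V=22, E=45, F=25.
Attach a regular icosahedron (V=12, E=30, F=20) along a 3-gon: merge 3 vertices and 3 edges, delete both glued faces → V=31, E=72, F=43.
Check: V − E + F = 31 − 72 + 43 = 2.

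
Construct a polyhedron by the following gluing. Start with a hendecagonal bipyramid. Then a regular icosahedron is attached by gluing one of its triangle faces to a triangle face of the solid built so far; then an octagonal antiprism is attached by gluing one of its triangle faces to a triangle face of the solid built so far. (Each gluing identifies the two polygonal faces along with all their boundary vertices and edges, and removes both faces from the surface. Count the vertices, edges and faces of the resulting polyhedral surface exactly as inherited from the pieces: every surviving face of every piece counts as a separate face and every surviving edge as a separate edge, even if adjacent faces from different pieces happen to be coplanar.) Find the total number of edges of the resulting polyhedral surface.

A hendecagonal bipyramid: V=13, E=33, F=22.
Attach a regular icosahedron (V=12, E=30, F=20) along a 3-gon: merge 3 vertices and 3 edges, delete both glued faces → V=22, E=60, F=40.
Attach an octagonal antiprism (V=16, E=32, F=18) along a 3-gon: merge 3 vertices and 3 edges, delete both glued faces → V=35, E=89, F=56.
Check: V − E + F = 35 − 89 + 56 = 2.

89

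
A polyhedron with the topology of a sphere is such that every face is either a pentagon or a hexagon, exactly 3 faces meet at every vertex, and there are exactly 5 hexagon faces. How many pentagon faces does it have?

Let x be the number of pentagons; then F = 5 + x.
Edge–face incidences: 2E = 6·5 + 5·x = 30 + 5x.
Every vertex has degree 3, so 3V = 2E.
Euler: V − E + F = 2 ⇒ (2E)/3 − E + (5 + x) = 2.
Multiply by 6: 2·(2E) − 3·(2E) + 6·(5 + x) = 12, i.e. 30 + 6x − (30 + 5x) = 12.
Collecting terms: x = 12.
Then 2E = 30 + 5·12 = 90, so E = 45, V = 2E/3 = 30, F = 5 + 12 = 17.

12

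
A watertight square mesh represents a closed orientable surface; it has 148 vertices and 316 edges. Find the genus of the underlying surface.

Every face is a square and each edge borders two faces, so 4F = 2·316, giving F = 158.
χ = V − E + F = 148 − 316 + 158 = -10.
For a closed orientable surface χ = 2 − 2g, so g = (2 − (-10))/2 = 6.

6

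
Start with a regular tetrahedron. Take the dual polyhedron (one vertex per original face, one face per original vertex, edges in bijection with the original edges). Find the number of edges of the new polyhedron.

6

The base solid has V = 4, E = 6, F = 4.
The dual swaps V and F and preserves E: V′ = F = 4, E′ = E = 6, F′ = V = 4.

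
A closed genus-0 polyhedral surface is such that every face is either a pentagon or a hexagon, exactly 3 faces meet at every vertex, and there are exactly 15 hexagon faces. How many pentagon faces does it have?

12

Let x be the number of pentagons; then F = 15 + x.
Edge–face incidences: 2E = 6·15 + 5·x = 90 + 5x.
Every vertex has degree 3, so 3V = 2E.
Euler: V − E + F = 2 ⇒ (2E)/3 − E + (15 + x) = 2.
Multiply by 6: 2·(2E) − 3·(2E) + 6·(15 + x) = 12, i.e. 90 + 6x − (90 + 5x) = 12.
Collecting terms: x = 12.
Then 2E = 90 + 5·12 = 150, so E = 75, V = 2E/3 = 50, F = 15 + 12 = 27.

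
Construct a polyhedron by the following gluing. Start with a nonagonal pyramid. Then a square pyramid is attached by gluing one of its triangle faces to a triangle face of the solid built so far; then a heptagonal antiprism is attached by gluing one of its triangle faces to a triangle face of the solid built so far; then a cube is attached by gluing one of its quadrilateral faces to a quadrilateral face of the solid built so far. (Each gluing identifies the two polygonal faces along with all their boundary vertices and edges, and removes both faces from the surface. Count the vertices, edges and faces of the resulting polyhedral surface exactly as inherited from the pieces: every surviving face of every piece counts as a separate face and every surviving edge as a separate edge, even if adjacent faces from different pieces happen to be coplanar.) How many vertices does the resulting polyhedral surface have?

A nonagonal pyramid: V=10, E=18, F=10.
Attach a square pyramid (V=5, E=8, F=5) along a 3-gon: merge 3 vertices and 3 edges, delete both glued faces → V=12, E=23, F=13.
Attach a heptagonal antiprism (V=14, E=28, F=16) along a 3-gon: merge 3 vertices and 3 edges, delete both glued faces → V=23, E=48, F=27.
Attach a cube (V=8, E=12, F=6) along a 4-gon: merge 4 vertices and 4 edges, delete both glued faces → V=27, E=56, F=31.
Check: V − E + F = 27 − 56 + 31 = 2.

27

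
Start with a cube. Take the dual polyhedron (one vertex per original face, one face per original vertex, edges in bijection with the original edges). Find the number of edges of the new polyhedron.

12

The base solid has V = 8, E = 12, F = 6.
The dual swaps V and F and preserves E: V′ = F = 6, E′ = E = 12, F′ = V = 8.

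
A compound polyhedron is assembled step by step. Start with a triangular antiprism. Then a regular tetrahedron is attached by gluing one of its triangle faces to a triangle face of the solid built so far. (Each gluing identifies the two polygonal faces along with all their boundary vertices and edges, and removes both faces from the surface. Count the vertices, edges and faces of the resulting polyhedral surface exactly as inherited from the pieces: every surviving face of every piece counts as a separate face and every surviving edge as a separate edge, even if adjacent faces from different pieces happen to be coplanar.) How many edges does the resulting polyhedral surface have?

A triangular antiprism: V=6, E=12, F=8.
Attach a regular tetrahedron (V=4, E=6, F=4) along a 3-gon: merge 3 vertices and 3 edges, delete both glued faces → V=7, E=15, F=10.
Check: V − E + F = 7 − 15 + 10 = 2.

15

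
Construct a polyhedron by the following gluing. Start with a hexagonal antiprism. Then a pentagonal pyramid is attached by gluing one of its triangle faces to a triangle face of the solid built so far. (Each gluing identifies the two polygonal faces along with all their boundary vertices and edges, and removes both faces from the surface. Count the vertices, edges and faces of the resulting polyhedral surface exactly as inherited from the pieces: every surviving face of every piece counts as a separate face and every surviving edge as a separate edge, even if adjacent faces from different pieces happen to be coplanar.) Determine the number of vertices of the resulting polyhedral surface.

15

A hexagonal antiprism: V=12, E=24, F=14.
Attach a pentagonal pyramid (V=6, E=10, F=6) along a 3-gon: merge 3 vertices and 3 edges, delete both glued faces → V=15, E=31, F=18.
Check: V − E + F = 15 − 31 + 18 = 2.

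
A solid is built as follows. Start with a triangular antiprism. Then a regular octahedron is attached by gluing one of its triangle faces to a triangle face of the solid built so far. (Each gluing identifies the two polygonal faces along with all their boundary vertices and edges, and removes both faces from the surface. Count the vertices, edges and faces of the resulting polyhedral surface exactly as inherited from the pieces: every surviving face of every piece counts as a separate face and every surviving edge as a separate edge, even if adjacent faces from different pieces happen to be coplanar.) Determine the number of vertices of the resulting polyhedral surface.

9

A triangular antiprism: V=6, E=12, F=8.
Attach a regular octahedron (V=6, E=12, F=8) along a 3-gon: merge 3 vertices and 3 edges, delete both glued faces → V=9, E=21, F=14.
Check: V − E + F = 9 − 21 + 14 = 2.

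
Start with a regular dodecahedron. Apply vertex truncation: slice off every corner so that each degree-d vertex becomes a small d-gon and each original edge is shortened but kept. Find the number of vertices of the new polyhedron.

The base solid has V = 20, E = 30, F = 12.
Truncation replaces each original edge-end by a new vertex, so V′ = 2E = 60.
Each original edge survives, and each old vertex of degree d contributes d new edges; summing degrees gives Σd = 2E, so E′ = E + 2E = 3E = 90.
Each original face survives and each original vertex becomes one new face: F′ = F + V = 32.

60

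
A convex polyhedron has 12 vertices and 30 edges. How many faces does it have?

20

Here V − E + F = 2.
F = 2 − V + E = 2 − 12 + 30 = 20.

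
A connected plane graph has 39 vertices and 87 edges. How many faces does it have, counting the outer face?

50

Euler's formula for a connected plane graph: V − E + F = 2, so F = 2 − 39 + 87 = 50.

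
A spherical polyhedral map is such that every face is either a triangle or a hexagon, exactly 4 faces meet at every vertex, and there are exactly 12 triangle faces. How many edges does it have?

Let x be the number of hexagons; then F = 12 + x.
Edge–face incidences: 2E = 3·12 + 6·x = 36 + 6x.
Every vertex has degree 4, so 4V = 2E.
Euler: V − E + F = 2 ⇒ (2E)/4 − E + (12 + x) = 2.
Multiply by 8: 2·(2E) − 4·(2E) + 8·(12 + x) = 16, i.e. 96 + 8x − 2·(36 + 6x) = 16.
Collecting terms: −4x + 24 = 16, so −4x = −8, so x = 2.
Then 2E = 36 + 6·2 = 48, so E = 24, V = 2E/4 = 12, F = 12 + 2 = 14.

24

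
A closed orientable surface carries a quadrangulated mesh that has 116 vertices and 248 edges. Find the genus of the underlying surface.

5

Every face is a square and each edge borders two faces, so 4F = 2·248, giving F = 124.
χ = V − E + F = 116 − 248 + 124 = -8.
For a closed orientable surface χ = 2 − 2g, so g = (2 − (-8))/2 = 5.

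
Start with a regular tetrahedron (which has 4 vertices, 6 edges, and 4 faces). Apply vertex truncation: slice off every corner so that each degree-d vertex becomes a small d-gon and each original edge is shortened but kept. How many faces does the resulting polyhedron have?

Truncation replaces each original edge-end by a new vertex, so V′ = 2E = 12.
Each original edge survives, and each old vertex of degree d contributes d new edges; summing degrees gives Σd = 2E, so E′ = E + 2E = 3E = 18.
Each original face survives and each original vertex becomes one new face: F′ = F + V = 8.

8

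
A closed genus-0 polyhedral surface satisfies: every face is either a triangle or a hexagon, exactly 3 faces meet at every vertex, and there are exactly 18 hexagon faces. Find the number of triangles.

Let x be the number of triangles; then F = 18 + x.
Edge–face incidences: 2E = 6·18 + 3·x = 108 + 3x.
Every vertex has degree 3, so 3V = 2E.
Euler: V − E + F = 2 ⇒ (2E)/3 − E + (18 + x) = 2.
Multiply by 6: 2·(2E) − 3·(2E) + 6·(18 + x) = 12, i.e. 108 + 6x − (108 + 3x) = 12.
Collecting terms: 3x = 12, so x = 4.
Then 2E = 108 + 3·4 = 120, so E = 60, V = 2E/3 = 40, F = 18 + 4 = 22.

4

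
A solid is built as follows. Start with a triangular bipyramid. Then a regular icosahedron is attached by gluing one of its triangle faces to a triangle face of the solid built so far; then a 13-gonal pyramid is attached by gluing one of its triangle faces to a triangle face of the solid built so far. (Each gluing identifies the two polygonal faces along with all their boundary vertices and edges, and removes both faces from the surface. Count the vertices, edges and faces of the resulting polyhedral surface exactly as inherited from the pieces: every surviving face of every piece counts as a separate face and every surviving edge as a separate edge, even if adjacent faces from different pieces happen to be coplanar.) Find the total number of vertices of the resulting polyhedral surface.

25

A triangular bipyramid: V=5, E=9, F=6.
Attach a regular icosahedron (V=12, E=30, F=20) along a 3-gon: merge 3 vertices and 3 edges, delete both glued faces → V=14, E=36, F=24.
Attach a 13-gonal pyramid (V=14, E=26, F=14) along a 3-gon: merge 3 vertices and 3 edges, delete both glued faces → V=25, E=59, F=36.
Check: V − E + F = 25 − 59 + 36 = 2.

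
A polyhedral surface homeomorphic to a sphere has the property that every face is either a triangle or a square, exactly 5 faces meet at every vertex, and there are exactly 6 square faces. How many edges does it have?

60

Let x be the number of triangles; then F = 6 + x.
Edge–face incidences: 2E = 4·6 + 3·x = 24 + 3x.
Every vertex has degree 5, so 5V = 2E.
Euler: V − E + F = 2 ⇒ (2E)/5 − E + (6 + x) = 2.
Multiply by 10: 2·(2E) − 5·(2E) + 10·(6 + x) = 20, i.e. 60 + 10x − 3·(24 + 3x) = 20.
Collecting terms: x − 12 = 20, so x = 32.
Then 2E = 24 + 3·32 = 120, so E = 60, V = 2E/5 = 24, F = 6 + 32 = 38.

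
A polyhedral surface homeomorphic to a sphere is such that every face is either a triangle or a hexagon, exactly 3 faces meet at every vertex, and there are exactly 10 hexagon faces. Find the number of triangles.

Let x be the number of triangles; then F = 10 + x.
Edge–face incidences: 2E = 6·10 + 3·x = 60 + 3x.
Every vertex has degree 3, so 3V = 2E.
Euler: V − E + F = 2 ⇒ (2E)/3 − E + (10 + x) = 2.
Multiply by 6: 2·(2E) − 3·(2E) + 6·(10 + x) = 12, i.e. 60 + 6x − (60 + 3x) = 12.
Collecting terms: 3x = 12, so x = 4.
Then 2E = 60 + 3·4 = 72, so E = 36, V = 2E/3 = 24, F = 10 + 4 = 14.

4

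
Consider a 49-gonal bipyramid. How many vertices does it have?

A bipyramid over an n-gon has 2n triangular faces and n + 2 vertices: V = 49 + 2 = 51, E = 3·49 = 147, F = 2·49 = 98.

51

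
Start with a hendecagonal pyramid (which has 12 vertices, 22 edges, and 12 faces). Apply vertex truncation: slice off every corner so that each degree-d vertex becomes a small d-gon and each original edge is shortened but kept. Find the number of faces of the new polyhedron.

Truncation replaces each original edge-end by a new vertex, so V′ = 2E = 44.
Each original edge survives, and each old vertex of degree d contributes d new edges; summing degrees gives Σd = 2E, so E′ = E + 2E = 3E = 66.
Each original face survives and each original vertex becomes one new face: F′ = F + V = 24.

24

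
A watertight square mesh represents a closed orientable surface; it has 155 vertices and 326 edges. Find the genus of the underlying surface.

Every face is a square and each edge borders two faces, so 4F = 2·326, giving F = 163.
χ = V − E + F = 155 − 326 + 163 = -8.
For a closed orientable surface χ = 2 − 2g, so g = (2 − (-8))/2 = 5.

5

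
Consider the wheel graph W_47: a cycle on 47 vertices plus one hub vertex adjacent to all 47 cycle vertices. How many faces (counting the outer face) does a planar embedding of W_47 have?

W_47 has V = 47 + 1 = 48 vertices and E = 2·47 = 94 edges.
By Euler's formula F = 2 − V + E = 2 − 48 + 94 = 48.

48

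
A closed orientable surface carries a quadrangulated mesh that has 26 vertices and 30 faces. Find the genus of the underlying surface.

Every face is a square, so 2E = 4·30 = 120, giving E = 60.
χ = V − E + F = 26 − 60 + 30 = -4.
For a closed orientable surface χ = 2 − 2g, so g = (2 − (-4))/2 = 3.

3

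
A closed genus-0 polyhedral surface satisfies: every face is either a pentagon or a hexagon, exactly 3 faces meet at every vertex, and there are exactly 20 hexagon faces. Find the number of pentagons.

Let x be the number of pentagons; then F = 20 + x.
Edge–face incidences: 2E = 6·20 + 5·x = 120 + 5x.
Every vertex has degree 3, so 3V = 2E.
Euler: V − E + F = 2 ⇒ (2E)/3 − E + (20 + x) = 2.
Multiply by 6: 2·(2E) − 3·(2E) + 6·(20 + x) = 12, i.e. 120 + 6x − (120 + 5x) = 12.
Collecting terms: x = 12.
Then 2E = 120 + 5·12 = 180, so E = 90, V = 2E/3 = 60, F = 20 + 12 = 32.

12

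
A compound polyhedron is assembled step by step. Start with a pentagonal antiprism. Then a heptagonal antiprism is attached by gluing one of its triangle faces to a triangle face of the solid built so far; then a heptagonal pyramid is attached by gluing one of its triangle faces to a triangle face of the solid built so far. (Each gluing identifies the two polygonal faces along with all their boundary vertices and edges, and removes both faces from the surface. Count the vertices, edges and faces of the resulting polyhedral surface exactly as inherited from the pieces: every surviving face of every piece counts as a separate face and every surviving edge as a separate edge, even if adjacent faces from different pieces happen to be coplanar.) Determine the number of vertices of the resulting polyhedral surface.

26

A pentagonal antiprism: V=10, E=20, F=12.
Attach a heptagonal antiprism (V=14, E=28, F=16) along a 3-gon: merge 3 vertices and 3 edges, delete both glued faces → V=21, E=45, F=26.
Attach a heptagonal pyramid (V=8, E=14, F=8) along a 3-gon: merge 3 vertices and 3 edges, delete both glued faces → V=26, E=56, F=32.
Check: V − E + F = 26 − 56 + 32 = 2.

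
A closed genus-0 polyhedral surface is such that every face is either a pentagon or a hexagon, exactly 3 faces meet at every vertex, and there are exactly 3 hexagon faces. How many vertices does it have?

Let x be the number of pentagons; then F = 3 + x.
Edge–face incidences: 2E = 6·3 + 5·x = 18 + 5x.
Every vertex has degree 3, so 3V = 2E.
Euler: V − E + F = 2 ⇒ (2E)/3 − E + (3 + x) = 2.
Multiply by 6: 2·(2E) − 3·(2E) + 6·(3 + x) = 12, i.e. 18 + 6x − (18 + 5x) = 12.
Collecting terms: x = 12.
Then 2E = 18 + 5·12 = 78, so E = 39, V = 2E/3 = 26, F = 3 + 12 = 15.

26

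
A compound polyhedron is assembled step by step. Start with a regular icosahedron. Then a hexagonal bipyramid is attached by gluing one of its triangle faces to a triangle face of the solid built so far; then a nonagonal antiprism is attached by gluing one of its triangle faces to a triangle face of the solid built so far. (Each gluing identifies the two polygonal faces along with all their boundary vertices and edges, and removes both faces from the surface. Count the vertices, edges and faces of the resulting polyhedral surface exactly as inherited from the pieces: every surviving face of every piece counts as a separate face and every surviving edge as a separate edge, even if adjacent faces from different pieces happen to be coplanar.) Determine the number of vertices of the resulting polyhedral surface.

A regular icosahedron: V=12, E=30, F=20.
Attach a hexagonal bipyramid (V=8, E=18, F=12) along a 3-gon: merge 3 vertices and 3 edges, delete both glued faces → V=17, E=45, F=30.
Attach a nonagonal antiprism (V=18, E=36, F=20) along a 3-gon: merge 3 vertices and 3 edges, delete both glued faces → V=32, E=78, F=48.
Check: V − E + F = 32 − 78 + 48 = 2.

32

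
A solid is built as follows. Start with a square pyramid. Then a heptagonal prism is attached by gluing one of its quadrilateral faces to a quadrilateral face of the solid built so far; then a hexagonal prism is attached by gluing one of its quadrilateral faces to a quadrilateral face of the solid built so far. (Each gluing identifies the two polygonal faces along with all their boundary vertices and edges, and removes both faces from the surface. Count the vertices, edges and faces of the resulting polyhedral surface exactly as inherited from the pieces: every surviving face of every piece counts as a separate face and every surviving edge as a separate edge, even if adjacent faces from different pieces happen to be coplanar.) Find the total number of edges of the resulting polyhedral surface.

39

A square pyramid: V=5, E=8, F=5.
Attach a heptagonal prism (V=14, E=21, F=9) along a 4-gon: merge 4 vertices and 4 edges, delete both glued faces → V=15, E=25, F=12.
Attach a hexagonal prism (V=12, E=18, F=8) along a 4-gon: merge 4 vertices and 4 edges, delete both glued faces → V=23, E=39, F=18.
Check: V − E + F = 23 − 39 + 18 = 2.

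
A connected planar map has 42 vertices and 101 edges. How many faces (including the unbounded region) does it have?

Euler's formula for a connected plane graph: V − E + F = 2, so F = 2 − 42 + 101 = 61.

61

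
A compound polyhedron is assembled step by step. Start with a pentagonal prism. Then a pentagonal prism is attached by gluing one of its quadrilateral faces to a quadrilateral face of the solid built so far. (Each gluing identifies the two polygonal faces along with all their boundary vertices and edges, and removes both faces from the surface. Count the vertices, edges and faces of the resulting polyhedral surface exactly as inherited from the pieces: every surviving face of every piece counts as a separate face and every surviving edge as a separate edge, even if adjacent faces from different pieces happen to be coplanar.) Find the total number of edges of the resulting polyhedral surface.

A pentagonal prism: V=10, E=15, F=7.
Attach a pentagonal prism (V=10, E=15, F=7) along a 4-gon: merge 4 vertices and 4 edges, delete both glued faces → V=16, E=26, F=12.
Check: V − E + F = 16 − 26 + 12 = 2.

26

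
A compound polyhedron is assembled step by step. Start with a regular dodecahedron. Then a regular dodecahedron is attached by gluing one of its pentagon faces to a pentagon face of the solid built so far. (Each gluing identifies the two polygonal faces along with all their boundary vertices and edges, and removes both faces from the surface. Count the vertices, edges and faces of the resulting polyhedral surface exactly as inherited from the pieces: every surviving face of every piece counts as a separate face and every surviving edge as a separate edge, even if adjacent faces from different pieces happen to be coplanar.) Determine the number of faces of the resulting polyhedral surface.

22

A regular dodecahedron: V=20, E=30, F=12.
Attach a regular dodecahedron (V=20, E=30, F=12) along a 5-gon: merge 5 vertices and 5 edges, delete both glued faces → V=35, E=55, F=22.
Check: V − E + F = 35 − 55 + 22 = 2.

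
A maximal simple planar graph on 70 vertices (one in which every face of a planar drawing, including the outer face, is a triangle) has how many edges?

204

In a plane triangulation 3F = 2E and V − E + F = 2, so E = 3V − 6 = 3·70 − 6 = 204.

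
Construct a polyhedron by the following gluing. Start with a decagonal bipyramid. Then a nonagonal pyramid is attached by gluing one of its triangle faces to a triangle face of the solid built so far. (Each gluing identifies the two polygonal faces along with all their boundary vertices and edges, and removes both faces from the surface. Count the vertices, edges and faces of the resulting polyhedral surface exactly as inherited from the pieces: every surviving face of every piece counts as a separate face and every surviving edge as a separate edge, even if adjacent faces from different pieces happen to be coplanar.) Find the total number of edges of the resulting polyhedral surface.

A decagonal bipyramid: V=12, E=30, F=20.
Attach a nonagonal pyramid (V=10, E=18, F=10) along a 3-gon: merge 3 vertices and 3 edges, delete both glued faces → V=19, E=45, F=28.
Check: V − E + F = 19 − 45 + 28 = 2.

45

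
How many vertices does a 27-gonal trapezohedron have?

The n-trapezohedron (dual of the n-antiprism) has V = 2·27 + 2 = 56, E = 4·27 = 108, F = 2·27 = 54.

56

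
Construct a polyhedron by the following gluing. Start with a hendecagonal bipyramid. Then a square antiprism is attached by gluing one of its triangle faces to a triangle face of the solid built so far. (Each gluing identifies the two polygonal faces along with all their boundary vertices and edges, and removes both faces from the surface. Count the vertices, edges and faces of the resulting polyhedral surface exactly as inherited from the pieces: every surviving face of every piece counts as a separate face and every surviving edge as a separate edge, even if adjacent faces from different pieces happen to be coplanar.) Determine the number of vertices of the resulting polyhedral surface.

A hendecagonal bipyramid: V=13, E=33, F=22.
Attach a square antiprism (V=8, E=16, F=10) along a 3-gon: merge 3 vertices and 3 edges, delete both glued faces → V=18, E=46, F=30.
Check: V − E + F = 18 − 46 + 30 = 2.

18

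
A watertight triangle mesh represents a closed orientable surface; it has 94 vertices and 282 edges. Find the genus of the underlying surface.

1

Every face is a triangle and each edge borders two faces, so 3F = 2·282, giving F = 188.
χ = V − E + F = 94 − 282 + 188 = 0.
For a closed orientable surface χ = 2 − 2g, so g = (2 − (0))/2 = 1.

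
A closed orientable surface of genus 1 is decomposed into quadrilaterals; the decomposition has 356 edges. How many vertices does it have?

χ = 2 − 2·1 = 0, and every face is a square so 4F = 2E.
F = 2E/4 = 178. Then V = 0 + E − F = 0 + 356 − 178 = 178.

178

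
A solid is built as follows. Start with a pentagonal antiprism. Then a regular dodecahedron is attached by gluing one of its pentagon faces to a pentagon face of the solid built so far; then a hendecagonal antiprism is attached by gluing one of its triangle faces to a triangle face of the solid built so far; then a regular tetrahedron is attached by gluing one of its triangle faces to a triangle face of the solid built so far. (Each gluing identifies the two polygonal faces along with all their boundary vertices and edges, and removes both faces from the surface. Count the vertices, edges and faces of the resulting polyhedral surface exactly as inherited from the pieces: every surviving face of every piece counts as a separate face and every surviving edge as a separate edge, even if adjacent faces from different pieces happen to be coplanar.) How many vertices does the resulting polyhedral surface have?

A pentagonal antiprism: V=10, E=20, F=12.
Attach a regular dodecahedron (V=20, E=30, F=12) along a 5-gon: merge 5 vertices and 5 edges, delete both glued faces → V=25, E=45, F=22.
Attach a hendecagonal antiprism (V=22, E=44, F=24) along a 3-gon: merge 3 vertices and 3 edges, delete both glued faces → V=44, E=86, F=44.
Attach a regular tetrahedron (V=4, E=6, F=4) along a 3-gon: merge 3 vertices and 3 edges, delete both glued faces → V=45, E=89, F=46.
Check: V − E + F = 45 − 89 + 46 = 2.

45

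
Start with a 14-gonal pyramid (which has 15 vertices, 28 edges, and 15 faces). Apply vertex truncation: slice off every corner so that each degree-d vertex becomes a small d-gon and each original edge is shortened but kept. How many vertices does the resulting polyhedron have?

Truncation replaces each original edge-end by a new vertex, so V′ = 2E = 56.
Each original edge survives, and each old vertex of degree d contributes d new edges; summing degrees gives Σd = 2E, so E′ = E + 2E = 3E = 84.
Each original face survives and each original vertex becomes one new face: F′ = F + V = 30.

56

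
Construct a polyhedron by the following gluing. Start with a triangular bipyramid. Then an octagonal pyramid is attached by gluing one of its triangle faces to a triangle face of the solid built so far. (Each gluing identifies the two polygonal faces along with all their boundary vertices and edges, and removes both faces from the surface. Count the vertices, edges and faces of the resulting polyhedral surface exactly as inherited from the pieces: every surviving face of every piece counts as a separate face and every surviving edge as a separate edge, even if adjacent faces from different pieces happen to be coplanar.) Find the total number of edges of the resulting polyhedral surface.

A triangular bipyramid: V=5, E=9, F=6.
Attach an octagonal pyramid (V=9, E=16, F=9) along a 3-gon: merge 3 vertices and 3 edges, delete both glued faces → V=11, E=22, F=13.
Check: V − E + F = 11 − 22 + 13 = 2.

22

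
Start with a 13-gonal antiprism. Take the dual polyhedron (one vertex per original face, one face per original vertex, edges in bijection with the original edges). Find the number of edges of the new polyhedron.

52

The base solid has V = 26, E = 52, F = 28.
The dual swaps V and F and preserves E: V′ = F = 28, E′ = E = 52, F′ = V = 26.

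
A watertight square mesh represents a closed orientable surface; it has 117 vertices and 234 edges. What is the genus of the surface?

1

Every face is a square and each edge borders two faces, so 4F = 2·234, giving F = 117.
χ = V − E + F = 117 − 234 + 117 = 0.
For a closed orientable surface χ = 2 − 2g, so g = (2 − (0))/2 = 1.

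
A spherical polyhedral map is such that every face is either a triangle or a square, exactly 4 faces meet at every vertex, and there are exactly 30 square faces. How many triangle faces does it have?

Let x be the number of triangles; then F = 30 + x.
Edge–face incidences: 2E = 4·30 + 3·x = 120 + 3x.
Every vertex has degree 4, so 4V = 2E.
Euler: V − E + F = 2 ⇒ (2E)/4 − E + (30 + x) = 2.
Multiply by 8: 2·(2E) − 4·(2E) + 8·(30 + x) = 16, i.e. 240 + 8x − 2·(120 + 3x) = 16.
Collecting terms: 2x = 16, so x = 8.
Then 2E = 120 + 3·8 = 144, so E = 72, V = 2E/4 = 36, F = 30 + 8 = 38.

8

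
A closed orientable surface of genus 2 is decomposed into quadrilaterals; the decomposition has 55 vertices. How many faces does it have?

57

χ = 2 − 2·2 = -2, and every face is a square so 4F = 2E.
V − E + F = -2 with E = 4F/2 gives 55 − (4/2 − 1)·F = -2, so F = 57 and E = 114.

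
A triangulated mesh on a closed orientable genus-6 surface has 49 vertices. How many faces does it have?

118

χ = 2 − 2·6 = -10, and every face is a triangle so 3F = 2E.
V − E + F = -10 with E = 3F/2 gives 49 − (3/2 − 1)·F = -10, so F = 118 and E = 177.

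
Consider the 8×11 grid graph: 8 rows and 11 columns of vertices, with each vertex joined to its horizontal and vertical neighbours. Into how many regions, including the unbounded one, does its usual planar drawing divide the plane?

71

The grid has V = 8·11 = 88 vertices and E = 8·10 + 11·7 = 157 edges.
F = 2 − V + E = 2 − 88 + 157 = 71.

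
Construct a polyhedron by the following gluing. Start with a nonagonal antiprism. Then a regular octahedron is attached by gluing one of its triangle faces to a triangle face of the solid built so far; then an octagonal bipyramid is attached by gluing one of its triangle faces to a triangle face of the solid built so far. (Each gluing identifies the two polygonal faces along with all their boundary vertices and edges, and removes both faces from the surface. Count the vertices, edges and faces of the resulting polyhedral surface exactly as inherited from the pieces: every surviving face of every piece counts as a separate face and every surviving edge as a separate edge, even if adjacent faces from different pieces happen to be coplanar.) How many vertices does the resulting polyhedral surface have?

28

A nonagonal antiprism: V=18, E=36, F=20.
Attach a regular octahedron (V=6, E=12, F=8) along a 3-gon: merge 3 vertices and 3 edges, delete both glued faces → V=21, E=45, F=26.
Attach an octagonal bipyramid (V=10, E=24, F=16) along a 3-gon: merge 3 vertices and 3 edges, delete both glued faces → V=28, E=66, F=40.
Check: V − E + F = 28 − 66 + 40 = 2.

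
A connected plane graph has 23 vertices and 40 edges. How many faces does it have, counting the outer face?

Euler's formula for a connected plane graph: V − E + F = 2, so F = 2 − 23 + 40 = 19.

19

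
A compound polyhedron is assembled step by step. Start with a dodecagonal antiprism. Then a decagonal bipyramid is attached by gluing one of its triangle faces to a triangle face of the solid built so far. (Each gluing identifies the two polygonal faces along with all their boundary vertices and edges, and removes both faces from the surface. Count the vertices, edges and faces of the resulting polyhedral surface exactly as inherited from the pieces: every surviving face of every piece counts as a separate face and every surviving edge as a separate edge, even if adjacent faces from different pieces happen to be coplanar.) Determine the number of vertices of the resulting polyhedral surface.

A dodecagonal antiprism: V=24, E=48, F=26.
Attach a decagonal bipyramid (V=12, E=30, F=20) along a 3-gon: merge 3 vertices and 3 edges, delete both glued faces → V=33, E=75, F=44.
Check: V − E + F = 33 − 75 + 44 = 2.

33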